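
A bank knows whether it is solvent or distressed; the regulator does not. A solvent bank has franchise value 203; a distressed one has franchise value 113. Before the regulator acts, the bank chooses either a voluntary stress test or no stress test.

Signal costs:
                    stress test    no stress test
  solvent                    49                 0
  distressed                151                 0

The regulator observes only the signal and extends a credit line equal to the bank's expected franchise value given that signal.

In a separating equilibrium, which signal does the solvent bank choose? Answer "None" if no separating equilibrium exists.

Try solvent → stress test, distressed → no stress test:
  If types separate, stress test earns payment 203 and no stress test earns 113.
  Solvent: stress test gives 203 − 49 = 154; no stress test gives 113 − 0 = 113. No deviation. ✓
  Distressed: no stress test gives 113 − 0 = 113; stress test gives 203 − 151 = 52. No deviation. ✓
Both hold — the solvent type sends stress test.

stress test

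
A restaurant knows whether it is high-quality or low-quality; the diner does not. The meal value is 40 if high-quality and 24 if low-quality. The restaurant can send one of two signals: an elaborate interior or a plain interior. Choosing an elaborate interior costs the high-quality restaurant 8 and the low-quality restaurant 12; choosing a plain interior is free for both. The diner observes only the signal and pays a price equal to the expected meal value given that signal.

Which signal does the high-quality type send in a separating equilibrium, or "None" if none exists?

Try high-quality → elaborate interior, low-quality → plain interior:
  Under separation the diner infers type exactly: elaborate interior → high-quality (pays 40), plain interior → low-quality (pays 24).
  High-quality: elaborate interior gives 40 − 8 = 32; plain interior gives 24 − 0 = 24. No deviation. ✓
  Low-quality: plain interior gives 24 − 0 = 24; elaborate interior gives 40 − 12 = 28. Would deviate. ✗
Try high-quality → plain interior, low-quality → elaborate interior:
  Under separation the diner infers type exactly: plain interior → high-quality (pays 40), elaborate interior → low-quality (pays 24).
  High-quality: plain interior gives 40 − 0 = 40; elaborate interior gives 24 − 8 = 16. No deviation. ✓
  Low-quality: elaborate interior gives 24 − 12 = 12; plain interior gives 40 − 0 = 40. Would deviate. ✗
Neither assignment is incentive-compatible.

None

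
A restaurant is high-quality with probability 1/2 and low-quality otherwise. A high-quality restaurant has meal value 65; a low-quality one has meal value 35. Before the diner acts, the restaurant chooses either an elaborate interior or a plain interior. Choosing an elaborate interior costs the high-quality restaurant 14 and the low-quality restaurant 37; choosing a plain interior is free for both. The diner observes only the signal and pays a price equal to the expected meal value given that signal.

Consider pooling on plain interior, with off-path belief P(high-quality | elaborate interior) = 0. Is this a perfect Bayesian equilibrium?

Yes

On the equilibrium path (plain interior) the diner holds the prior 1/2 and pays 1/2·65 + 1/2·35 = 50. Off-path (elaborate interior) belief 0 gives 0·65 + 1·35 = 35.
High-quality: plain interior gives 50 − 0 = 50; elaborate interior gives 35 − 14 = 21. Stays. ✓
Low-quality: plain interior gives 50 − 0 = 50; elaborate interior gives 35 − 37 = -2. Stays. ✓
Beliefs are Bayes-consistent on-path and both types best-respond.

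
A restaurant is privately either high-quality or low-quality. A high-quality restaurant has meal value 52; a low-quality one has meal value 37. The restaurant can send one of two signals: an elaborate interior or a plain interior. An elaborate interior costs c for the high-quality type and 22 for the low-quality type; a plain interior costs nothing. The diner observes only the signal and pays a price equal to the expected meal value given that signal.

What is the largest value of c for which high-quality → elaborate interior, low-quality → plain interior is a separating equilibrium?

15

Under separation: elaborate interior → high-quality (pays 52); plain interior → low-quality (pays 37).
Low-quality: 37 − 0 = 37 ≥ 52 − 22 = 30. Holds regardless of c. ✓
High-quality: 52 − c ≥ 37 − 0, so c ≤ 52 − 37 = 15.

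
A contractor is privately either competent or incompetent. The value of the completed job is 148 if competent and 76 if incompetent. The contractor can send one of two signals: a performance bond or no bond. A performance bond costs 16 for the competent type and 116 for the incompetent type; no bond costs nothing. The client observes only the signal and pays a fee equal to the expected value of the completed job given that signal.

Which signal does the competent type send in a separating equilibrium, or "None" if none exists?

bond

Try competent → bond, incompetent → no bond:
  If types separate, bond earns payment 148 and no bond earns 76.
  Competent: bond gives 148 − 16 = 132; no bond gives 76 − 0 = 76. No deviation. ✓
  Incompetent: no bond gives 76 − 0 = 76; bond gives 148 − 116 = 32. No deviation. ✓
Both hold — the competent type sends bond.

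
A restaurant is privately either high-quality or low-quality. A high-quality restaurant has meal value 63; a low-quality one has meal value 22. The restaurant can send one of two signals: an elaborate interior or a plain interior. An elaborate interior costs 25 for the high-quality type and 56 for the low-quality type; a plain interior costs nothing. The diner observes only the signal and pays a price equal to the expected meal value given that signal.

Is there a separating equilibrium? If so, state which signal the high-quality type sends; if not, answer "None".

elaborate interior

Try high-quality → elaborate interior, low-quality → plain interior:
  If types separate, elaborate interior earns payment 63 and plain interior earns 22.
  High-quality: elaborate interior gives 63 − 25 = 38; plain interior gives 22 − 0 = 22. No deviation. ✓
  Low-quality: plain interior gives 22 − 0 = 22; elaborate interior gives 63 − 56 = 7. No deviation. ✓
Both hold — the high-quality type sends elaborate interior.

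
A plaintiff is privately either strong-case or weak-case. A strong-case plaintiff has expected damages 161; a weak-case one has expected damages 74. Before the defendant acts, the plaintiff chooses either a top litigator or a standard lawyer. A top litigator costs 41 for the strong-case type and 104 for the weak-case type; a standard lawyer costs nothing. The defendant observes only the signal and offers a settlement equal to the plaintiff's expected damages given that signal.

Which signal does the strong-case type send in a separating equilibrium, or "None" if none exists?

top litigator

Try strong-case → top litigator, weak-case → standard lawyer:
  Under separation the defendant infers type exactly: top litigator → strong-case (pays 161), standard lawyer → weak-case (pays 74).
  Strong-case: top litigator gives 161 − 41 = 120; standard lawyer gives 74 − 0 = 74. No deviation. ✓
  Weak-case: standard lawyer gives 74 − 0 = 74; top litigator gives 161 − 104 = 57. No deviation. ✓
Both hold — the strong-case type sends top litigator.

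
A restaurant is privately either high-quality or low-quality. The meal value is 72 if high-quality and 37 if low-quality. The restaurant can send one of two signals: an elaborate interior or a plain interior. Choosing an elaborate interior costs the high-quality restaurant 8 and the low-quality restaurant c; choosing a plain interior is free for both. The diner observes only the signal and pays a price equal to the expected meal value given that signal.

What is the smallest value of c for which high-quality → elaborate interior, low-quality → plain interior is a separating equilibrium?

Under separation: elaborate interior → high-quality (pays 72); plain interior → low-quality (pays 37).
High-quality: 72 − 8 = 64 ≥ 37 − 0 = 37. Holds regardless of c. ✓
Low-quality: 37 − 0 ≥ 72 − c, so c ≥ 72 − 37 = 35.

35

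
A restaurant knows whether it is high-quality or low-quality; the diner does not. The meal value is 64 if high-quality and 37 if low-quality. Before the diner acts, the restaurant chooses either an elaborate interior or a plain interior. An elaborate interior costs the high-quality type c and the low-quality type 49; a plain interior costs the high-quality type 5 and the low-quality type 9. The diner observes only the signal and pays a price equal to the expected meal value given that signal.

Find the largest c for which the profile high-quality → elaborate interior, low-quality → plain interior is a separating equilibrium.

Under separation: elaborate interior → high-quality (pays 64); plain interior → low-quality (pays 37).
Low-quality: 37 − 9 = 28 ≥ 64 − 49 = 15. Holds regardless of c. ✓
High-quality: 64 − c ≥ 37 − 5, so c ≤ 64 − 32 = 32.

32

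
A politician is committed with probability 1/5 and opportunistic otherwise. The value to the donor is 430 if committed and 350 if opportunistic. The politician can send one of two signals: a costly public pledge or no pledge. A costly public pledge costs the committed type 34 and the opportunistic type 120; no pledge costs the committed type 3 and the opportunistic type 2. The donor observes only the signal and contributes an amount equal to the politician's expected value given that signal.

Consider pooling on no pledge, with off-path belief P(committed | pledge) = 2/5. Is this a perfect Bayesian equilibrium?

Yes

On the equilibrium path (no pledge) the donor holds the prior 1/5 and pays 1/5·430 + 4/5·350 = 366. Off-path (pledge) belief 2/5 gives 2/5·430 + 3/5·350 = 382.
Committed: no pledge gives 366 − 3 = 363; pledge gives 382 − 34 = 348. Stays. ✓
Opportunistic: no pledge gives 366 − 2 = 364; pledge gives 382 − 120 = 262. Stays. ✓
Beliefs are Bayes-consistent on-path and both types best-respond.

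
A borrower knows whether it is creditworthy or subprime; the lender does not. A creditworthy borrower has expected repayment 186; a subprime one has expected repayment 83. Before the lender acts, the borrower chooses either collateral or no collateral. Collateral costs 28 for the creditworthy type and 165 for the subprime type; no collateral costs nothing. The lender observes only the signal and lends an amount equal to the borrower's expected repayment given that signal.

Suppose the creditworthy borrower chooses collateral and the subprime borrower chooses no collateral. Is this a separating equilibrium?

Under separation the lender infers type exactly: collateral → creditworthy (pays 186), no collateral → subprime (pays 83).
Creditworthy: collateral gives 186 − 28 = 158; no collateral gives 83 − 0 = 83. No deviation. ✓
Subprime: no collateral gives 83 − 0 = 83; collateral gives 186 − 165 = 21. No deviation. ✓
Both incentive constraints hold.

Yes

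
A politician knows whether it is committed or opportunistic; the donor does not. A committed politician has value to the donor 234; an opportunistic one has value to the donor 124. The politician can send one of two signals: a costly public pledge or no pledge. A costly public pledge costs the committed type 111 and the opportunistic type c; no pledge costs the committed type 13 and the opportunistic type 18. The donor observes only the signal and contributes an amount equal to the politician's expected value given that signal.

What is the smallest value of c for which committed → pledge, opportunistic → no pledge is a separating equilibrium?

Under separation: pledge → committed (pays 234); no pledge → opportunistic (pays 124).
Committed: 234 − 111 = 123 ≥ 124 − 13 = 111. Holds regardless of c. ✓
Opportunistic: 124 − 18 ≥ 234 − c, so c ≥ 234 − 106 = 128.

128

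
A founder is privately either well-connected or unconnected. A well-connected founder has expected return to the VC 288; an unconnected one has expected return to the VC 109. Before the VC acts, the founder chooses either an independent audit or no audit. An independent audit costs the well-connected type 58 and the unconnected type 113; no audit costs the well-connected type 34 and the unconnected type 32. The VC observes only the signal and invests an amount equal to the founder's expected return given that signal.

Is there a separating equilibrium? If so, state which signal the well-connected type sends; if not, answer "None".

None

Try well-connected → audit, unconnected → no audit:
  Under separation the VC infers type exactly: audit → well-connected (pays 288), no audit → unconnected (pays 109).
  Well-connected: audit gives 288 − 58 = 230; no audit gives 109 − 34 = 75. No deviation. ✓
  Unconnected: no audit gives 109 − 32 = 77; audit gives 288 − 113 = 175. Would deviate. ✗
Try well-connected → no audit, unconnected → audit:
  Under separation the VC infers type exactly: no audit → well-connected (pays 288), audit → unconnected (pays 109).
  Well-connected: no audit gives 288 − 34 = 254; audit gives 109 − 58 = 51. No deviation. ✓
  Unconnected: audit gives 109 − 113 = -4; no audit gives 288 − 32 = 256. Would deviate. ✗
Neither assignment is incentive-compatible.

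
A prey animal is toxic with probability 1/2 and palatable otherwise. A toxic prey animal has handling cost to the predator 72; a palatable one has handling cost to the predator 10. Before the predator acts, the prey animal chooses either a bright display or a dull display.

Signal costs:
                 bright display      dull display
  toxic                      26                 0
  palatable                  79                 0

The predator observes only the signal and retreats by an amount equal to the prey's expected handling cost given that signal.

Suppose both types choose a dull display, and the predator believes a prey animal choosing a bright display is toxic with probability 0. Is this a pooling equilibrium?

At the pooled signal (dull display) the predator holds the prior 1/2 and pays 1/2·72 + 1/2·10 = 41. Off-path (bright display) belief 0 gives 0·72 + 1·10 = 10.
Toxic: dull display gives 41 − 0 = 41; bright display gives 10 − 26 = -16. Stays. ✓
Palatable: dull display gives 41 − 0 = 41; bright display gives 10 − 79 = -69. Stays. ✓

Yes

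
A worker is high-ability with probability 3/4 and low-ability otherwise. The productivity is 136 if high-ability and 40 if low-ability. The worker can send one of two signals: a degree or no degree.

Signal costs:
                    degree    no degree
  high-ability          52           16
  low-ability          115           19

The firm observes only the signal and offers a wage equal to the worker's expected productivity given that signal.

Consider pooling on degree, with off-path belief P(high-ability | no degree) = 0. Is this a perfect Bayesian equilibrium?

No

At the pooled signal (degree) the firm holds the prior 3/4 and pays 3/4·136 + 1/4·40 = 112. Off-path (no degree) belief 0 gives 0·136 + 1·40 = 40.
High-ability: degree gives 112 − 52 = 60; no degree gives 40 − 16 = 24. Stays. ✓
Low-ability: degree gives 112 − 115 = -3; no degree gives 40 − 19 = 21. Deviates. ✗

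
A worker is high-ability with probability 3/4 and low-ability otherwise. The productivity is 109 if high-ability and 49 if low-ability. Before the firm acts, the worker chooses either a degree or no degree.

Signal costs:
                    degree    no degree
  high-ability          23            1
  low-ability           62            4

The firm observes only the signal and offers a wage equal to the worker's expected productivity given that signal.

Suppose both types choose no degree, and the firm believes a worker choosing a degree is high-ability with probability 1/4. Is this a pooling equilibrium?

At the pooled signal (no degree) the firm holds the prior 3/4 and pays 3/4·109 + 1/4·49 = 94. Off-path (degree) belief 1/4 gives 1/4·109 + 3/4·49 = 64.
High-ability: no degree gives 94 − 1 = 93; degree gives 64 − 23 = 41. Stays. ✓
Low-ability: no degree gives 94 − 4 = 90; degree gives 64 − 62 = 2. Stays. ✓

Yes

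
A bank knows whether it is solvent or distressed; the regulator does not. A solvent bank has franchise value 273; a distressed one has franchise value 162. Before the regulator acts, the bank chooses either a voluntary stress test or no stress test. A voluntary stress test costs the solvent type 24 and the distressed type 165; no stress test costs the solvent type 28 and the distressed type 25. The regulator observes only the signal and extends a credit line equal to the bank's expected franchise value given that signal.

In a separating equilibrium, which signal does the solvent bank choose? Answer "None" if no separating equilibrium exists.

stress test

Try solvent → stress test, distressed → no stress test:
  Under separation the regulator infers type exactly: stress test → solvent (pays 273), no stress test → distressed (pays 162).
  Solvent: stress test gives 273 − 24 = 249; no stress test gives 162 − 28 = 134. No deviation. ✓
  Distressed: no stress test gives 162 − 25 = 137; stress test gives 273 − 165 = 108. No deviation. ✓
Both hold — the solvent type sends stress test.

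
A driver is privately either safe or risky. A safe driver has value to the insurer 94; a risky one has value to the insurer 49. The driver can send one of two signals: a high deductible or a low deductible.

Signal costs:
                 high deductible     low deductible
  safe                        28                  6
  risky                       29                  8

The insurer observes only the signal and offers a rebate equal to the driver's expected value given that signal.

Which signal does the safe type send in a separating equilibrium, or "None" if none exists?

None

Try safe → high deductible, risky → low deductible:
  If types separate, high deductible earns payment 94 and low deductible earns 49.
  Safe: high deductible gives 94 − 28 = 66; low deductible gives 49 − 6 = 43. No deviation. ✓
  Risky: low deductible gives 49 − 8 = 41; high deductible gives 94 − 29 = 65. Would deviate. ✗
Try safe → low deductible, risky → high deductible:
  If types separate, low deductible earns payment 94 and high deductible earns 49.
  Safe: low deductible gives 94 − 6 = 88; high deductible gives 49 − 28 = 21. No deviation. ✓
  Risky: high deductible gives 49 − 29 = 20; low deductible gives 94 − 8 = 86. Would deviate. ✗
Neither assignment is incentive-compatible.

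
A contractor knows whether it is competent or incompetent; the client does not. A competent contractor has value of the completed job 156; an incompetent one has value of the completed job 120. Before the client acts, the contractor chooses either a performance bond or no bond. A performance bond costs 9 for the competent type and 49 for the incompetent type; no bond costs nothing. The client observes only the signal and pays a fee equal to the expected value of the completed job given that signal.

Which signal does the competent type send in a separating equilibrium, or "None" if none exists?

bond

Try competent → bond, incompetent → no bond:
  If types separate, bond earns payment 156 and no bond earns 120.
  Competent: bond gives 156 − 9 = 147; no bond gives 120 − 0 = 120. No deviation. ✓
  Incompetent: no bond gives 120 − 0 = 120; bond gives 156 − 49 = 107. No deviation. ✓
Both hold — the competent type sends bond.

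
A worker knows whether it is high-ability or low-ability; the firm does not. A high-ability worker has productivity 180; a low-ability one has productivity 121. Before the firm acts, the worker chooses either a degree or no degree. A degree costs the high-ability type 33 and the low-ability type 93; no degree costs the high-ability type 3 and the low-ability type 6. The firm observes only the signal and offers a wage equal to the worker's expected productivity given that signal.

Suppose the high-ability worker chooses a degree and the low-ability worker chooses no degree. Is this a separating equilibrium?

Under separation the firm infers type exactly: degree → high-ability (pays 180), no degree → low-ability (pays 121).
High-ability: degree gives 180 − 33 = 147; no degree gives 121 − 3 = 118. No deviation. ✓
Low-ability: no degree gives 121 − 6 = 115; degree gives 180 − 93 = 87. No deviation. ✓
Neither type gains from mimicking the other.

Yes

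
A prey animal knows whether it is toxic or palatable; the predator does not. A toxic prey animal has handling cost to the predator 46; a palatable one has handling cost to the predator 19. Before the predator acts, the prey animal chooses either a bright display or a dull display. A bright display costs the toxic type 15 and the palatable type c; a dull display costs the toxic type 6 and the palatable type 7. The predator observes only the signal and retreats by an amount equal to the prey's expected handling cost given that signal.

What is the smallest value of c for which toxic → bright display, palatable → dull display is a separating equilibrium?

34

Under separation: bright display → toxic (pays 46); dull display → palatable (pays 19).
Toxic: 46 − 15 = 31 ≥ 19 − 6 = 13. Holds regardless of c. ✓
Palatable: 19 − 7 ≥ 46 − c, so c ≥ 46 − 12 = 34.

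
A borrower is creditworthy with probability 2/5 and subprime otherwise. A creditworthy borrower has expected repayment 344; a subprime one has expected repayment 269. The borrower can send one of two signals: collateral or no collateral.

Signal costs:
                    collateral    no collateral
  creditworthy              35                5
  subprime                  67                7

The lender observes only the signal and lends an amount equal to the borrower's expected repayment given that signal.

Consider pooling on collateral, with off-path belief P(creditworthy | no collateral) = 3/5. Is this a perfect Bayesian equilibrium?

At the pooled signal (collateral) the lender holds the prior 2/5 and pays 2/5·344 + 3/5·269 = 299. Off-path (no collateral) belief 3/5 gives 3/5·344 + 2/5·269 = 314.
Creditworthy: collateral gives 299 − 35 = 264; no collateral gives 314 − 5 = 309. Deviates. ✗
Subprime: collateral gives 299 − 67 = 232; no collateral gives 314 − 7 = 307. Deviates. ✗

No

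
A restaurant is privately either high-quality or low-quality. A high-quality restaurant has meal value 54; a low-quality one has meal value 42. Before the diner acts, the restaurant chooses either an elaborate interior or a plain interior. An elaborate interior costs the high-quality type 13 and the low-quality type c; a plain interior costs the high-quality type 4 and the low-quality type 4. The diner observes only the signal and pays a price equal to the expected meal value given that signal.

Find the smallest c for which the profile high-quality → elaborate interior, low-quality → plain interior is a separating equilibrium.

Under separation: elaborate interior → high-quality (pays 54); plain interior → low-quality (pays 42).
High-quality: 54 − 13 = 41 ≥ 42 − 4 = 38. Holds regardless of c. ✓
Low-quality: 42 − 4 ≥ 54 − c, so c ≥ 54 − 38 = 16.

16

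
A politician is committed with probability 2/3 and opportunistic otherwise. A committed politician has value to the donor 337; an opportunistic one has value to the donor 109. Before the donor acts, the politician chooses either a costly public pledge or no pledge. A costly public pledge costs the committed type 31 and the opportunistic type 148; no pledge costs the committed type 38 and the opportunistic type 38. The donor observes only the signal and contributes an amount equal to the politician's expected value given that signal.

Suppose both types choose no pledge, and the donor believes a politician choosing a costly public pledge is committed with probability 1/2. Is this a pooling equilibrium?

On the equilibrium path (no pledge) the donor holds the prior 2/3 and pays 2/3·337 + 1/3·109 = 261. Off-path (pledge) belief 1/2 gives 1/2·337 + 1/2·109 = 223.
Committed: no pledge gives 261 − 38 = 223; pledge gives 223 − 31 = 192. Stays. ✓
Opportunistic: no pledge gives 261 − 38 = 223; pledge gives 223 − 148 = 75. Stays. ✓
Beliefs are Bayes-consistent on-path and both types best-respond.

Yes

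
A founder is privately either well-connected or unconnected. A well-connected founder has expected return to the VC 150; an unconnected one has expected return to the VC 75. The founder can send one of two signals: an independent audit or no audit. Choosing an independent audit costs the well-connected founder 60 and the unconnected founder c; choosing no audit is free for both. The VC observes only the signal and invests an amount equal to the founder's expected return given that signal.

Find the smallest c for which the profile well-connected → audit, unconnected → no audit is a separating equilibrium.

Under separation: audit → well-connected (pays 150); no audit → unconnected (pays 75).
Well-connected: 150 − 60 = 90 ≥ 75 − 0 = 75. Holds regardless of c. ✓
Unconnected: 75 − 0 ≥ 150 − c, so c ≥ 150 − 75 = 75.

75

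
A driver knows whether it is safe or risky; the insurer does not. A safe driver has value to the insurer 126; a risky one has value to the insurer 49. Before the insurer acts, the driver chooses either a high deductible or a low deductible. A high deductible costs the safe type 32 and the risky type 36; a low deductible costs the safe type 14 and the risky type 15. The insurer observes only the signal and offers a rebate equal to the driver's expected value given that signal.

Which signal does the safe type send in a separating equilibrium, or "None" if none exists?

None

Try safe → high deductible, risky → low deductible:
  Under separation the insurer infers type exactly: high deductible → safe (pays 126), low deductible → risky (pays 49).
  Safe: high deductible gives 126 − 32 = 94; low deductible gives 49 − 14 = 35. No deviation. ✓
  Risky: low deductible gives 49 − 15 = 34; high deductible gives 126 − 36 = 90. Would deviate. ✗
Try safe → low deductible, risky → high deductible:
  Under separation the insurer infers type exactly: low deductible → safe (pays 126), high deductible → risky (pays 49).
  Safe: low deductible gives 126 − 14 = 112; high deductible gives 49 − 32 = 17. No deviation. ✓
  Risky: high deductible gives 49 − 36 = 13; low deductible gives 126 − 15 = 111. Would deviate. ✗
Neither assignment is incentive-compatible.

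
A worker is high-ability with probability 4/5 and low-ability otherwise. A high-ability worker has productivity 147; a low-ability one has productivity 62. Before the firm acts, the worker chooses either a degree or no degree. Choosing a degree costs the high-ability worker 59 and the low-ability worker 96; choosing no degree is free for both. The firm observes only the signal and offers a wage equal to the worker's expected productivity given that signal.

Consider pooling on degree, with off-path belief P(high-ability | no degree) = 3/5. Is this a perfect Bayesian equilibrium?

At the pooled signal (degree) the firm holds the prior 4/5 and pays 4/5·147 + 1/5·62 = 130. Off-path (no degree) belief 3/5 gives 3/5·147 + 2/5·62 = 113.
High-ability: degree gives 130 − 59 = 71; no degree gives 113 − 0 = 113. Deviates. ✗
Low-ability: degree gives 130 − 96 = 34; no degree gives 113 − 0 = 113. Deviates. ✗

No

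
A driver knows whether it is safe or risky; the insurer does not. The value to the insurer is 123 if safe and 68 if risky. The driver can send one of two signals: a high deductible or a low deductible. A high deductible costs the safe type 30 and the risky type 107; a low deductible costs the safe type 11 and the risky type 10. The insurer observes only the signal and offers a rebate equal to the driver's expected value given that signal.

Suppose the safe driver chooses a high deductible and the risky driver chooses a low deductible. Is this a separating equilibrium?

Under separation the insurer infers type exactly: high deductible → safe (pays 123), low deductible → risky (pays 68).
Safe: high deductible gives 123 − 30 = 93; low deductible gives 68 − 11 = 57. No deviation. ✓
Risky: low deductible gives 68 − 10 = 58; high deductible gives 123 − 107 = 16. No deviation. ✓
Neither type gains from mimicking the other.

Yes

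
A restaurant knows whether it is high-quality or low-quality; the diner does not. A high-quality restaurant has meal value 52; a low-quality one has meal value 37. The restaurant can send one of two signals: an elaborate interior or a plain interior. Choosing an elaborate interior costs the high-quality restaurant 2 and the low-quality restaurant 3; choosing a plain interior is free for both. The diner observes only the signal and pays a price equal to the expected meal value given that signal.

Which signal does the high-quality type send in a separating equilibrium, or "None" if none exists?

None

Try high-quality → elaborate interior, low-quality → plain interior:
  If types separate, elaborate interior earns payment 52 and plain interior earns 37.
  High-quality: elaborate interior gives 52 − 2 = 50; plain interior gives 37 − 0 = 37. No deviation. ✓
  Low-quality: plain interior gives 37 − 0 = 37; elaborate interior gives 52 − 3 = 49. Would deviate. ✗
Try high-quality → plain interior, low-quality → elaborate interior:
  If types separate, plain interior earns payment 52 and elaborate interior earns 37.
  High-quality: plain interior gives 52 − 0 = 52; elaborate interior gives 37 − 2 = 35. No deviation. ✓
  Low-quality: elaborate interior gives 37 − 3 = 34; plain interior gives 52 − 0 = 52. Would deviate. ✗
Neither assignment is incentive-compatible.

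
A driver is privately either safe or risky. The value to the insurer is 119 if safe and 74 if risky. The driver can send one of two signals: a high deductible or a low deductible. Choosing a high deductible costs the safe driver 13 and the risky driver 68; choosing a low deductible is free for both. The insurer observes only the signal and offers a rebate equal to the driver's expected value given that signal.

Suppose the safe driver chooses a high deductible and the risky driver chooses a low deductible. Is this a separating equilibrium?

Under separation the insurer infers type exactly: high deductible → safe (pays 119), low deductible → risky (pays 74).
Safe: high deductible gives 119 − 13 = 106; low deductible gives 74 − 0 = 74. No deviation. ✓
Risky: low deductible gives 74 − 0 = 74; high deductible gives 119 − 68 = 51. No deviation. ✓
Neither type gains from mimicking the other.

Yes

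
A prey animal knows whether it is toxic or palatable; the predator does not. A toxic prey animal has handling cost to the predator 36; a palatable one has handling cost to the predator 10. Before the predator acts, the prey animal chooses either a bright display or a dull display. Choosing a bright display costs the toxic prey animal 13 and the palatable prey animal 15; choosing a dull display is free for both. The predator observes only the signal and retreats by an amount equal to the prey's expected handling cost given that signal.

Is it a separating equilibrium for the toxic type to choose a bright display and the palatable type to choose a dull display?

No

If types separate, bright display earns payment 36 and dull display earns 10.
Toxic: bright display gives 36 − 13 = 23; dull display gives 10 − 0 = 10. No deviation. ✓
Palatable: dull display gives 10 − 0 = 10; bright display gives 36 − 15 = 21. Would deviate. ✗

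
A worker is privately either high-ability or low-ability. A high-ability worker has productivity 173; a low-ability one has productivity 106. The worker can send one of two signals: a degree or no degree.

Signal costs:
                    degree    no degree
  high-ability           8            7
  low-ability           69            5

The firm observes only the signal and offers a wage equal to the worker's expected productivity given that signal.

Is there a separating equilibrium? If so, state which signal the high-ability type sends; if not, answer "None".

None

Try high-ability → degree, low-ability → no degree:
  If types separate, degree earns payment 173 and no degree earns 106.
  High-ability: degree gives 173 − 8 = 165; no degree gives 106 − 7 = 99. No deviation. ✓
  Low-ability: no degree gives 106 − 5 = 101; degree gives 173 − 69 = 104. Would deviate. ✗
Try high-ability → no degree, low-ability → degree:
  If types separate, no degree earns payment 173 and degree earns 106.
  High-ability: no degree gives 173 − 7 = 166; degree gives 106 − 8 = 98. No deviation. ✓
  Low-ability: degree gives 106 − 69 = 37; no degree gives 173 − 5 = 168. Would deviate. ✗
Neither assignment is incentive-compatible.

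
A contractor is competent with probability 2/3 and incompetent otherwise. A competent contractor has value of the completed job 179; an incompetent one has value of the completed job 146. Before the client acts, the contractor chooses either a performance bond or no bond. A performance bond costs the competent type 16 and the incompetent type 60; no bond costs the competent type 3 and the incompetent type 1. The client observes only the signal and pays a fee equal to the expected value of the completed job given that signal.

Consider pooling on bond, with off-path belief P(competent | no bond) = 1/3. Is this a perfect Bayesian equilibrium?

No

On the equilibrium path (bond) the client holds the prior 2/3 and pays 2/3·179 + 1/3·146 = 168. Off-path (no bond) belief 1/3 gives 1/3·179 + 2/3·146 = 157.
Competent: bond gives 168 − 16 = 152; no bond gives 157 − 3 = 154. Deviates. ✗
Incompetent: bond gives 168 − 60 = 108; no bond gives 157 − 1 = 156. Deviates. ✗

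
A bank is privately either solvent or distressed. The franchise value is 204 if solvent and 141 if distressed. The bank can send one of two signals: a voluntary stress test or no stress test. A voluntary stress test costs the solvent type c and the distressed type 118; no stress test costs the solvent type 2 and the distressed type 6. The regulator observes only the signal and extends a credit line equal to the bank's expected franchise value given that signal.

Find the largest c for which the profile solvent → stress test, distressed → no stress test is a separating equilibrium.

65

Under separation: stress test → solvent (pays 204); no stress test → distressed (pays 141).
Distressed: 141 − 6 = 135 ≥ 204 − 118 = 86. Holds regardless of c. ✓
Solvent: 204 − c ≥ 141 − 2, so c ≤ 204 − 139 = 65.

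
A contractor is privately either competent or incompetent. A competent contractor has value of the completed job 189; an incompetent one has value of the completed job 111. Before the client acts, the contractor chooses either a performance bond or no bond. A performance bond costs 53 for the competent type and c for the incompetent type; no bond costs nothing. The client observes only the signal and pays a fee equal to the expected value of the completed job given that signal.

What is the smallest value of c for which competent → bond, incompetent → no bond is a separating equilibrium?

78

Under separation: bond → competent (pays 189); no bond → incompetent (pays 111).
Competent: 189 − 53 = 136 ≥ 111 − 0 = 111. Holds regardless of c. ✓
Incompetent: 111 − 0 ≥ 189 − c, so c ≥ 189 − 111 = 78.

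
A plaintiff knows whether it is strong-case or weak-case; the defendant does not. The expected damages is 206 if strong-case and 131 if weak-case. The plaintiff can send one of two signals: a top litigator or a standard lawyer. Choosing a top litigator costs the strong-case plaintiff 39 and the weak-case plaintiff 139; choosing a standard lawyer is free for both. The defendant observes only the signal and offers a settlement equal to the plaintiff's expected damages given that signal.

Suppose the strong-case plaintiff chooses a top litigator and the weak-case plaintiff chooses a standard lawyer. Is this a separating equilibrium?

Yes

Under separation the defendant infers type exactly: top litigator → strong-case (pays 206), standard lawyer → weak-case (pays 131).
Strong-case: top litigator gives 206 − 39 = 167; standard lawyer gives 131 − 0 = 131. No deviation. ✓
Weak-case: standard lawyer gives 131 − 0 = 131; top litigator gives 206 − 139 = 67. No deviation. ✓
Both incentive constraints hold.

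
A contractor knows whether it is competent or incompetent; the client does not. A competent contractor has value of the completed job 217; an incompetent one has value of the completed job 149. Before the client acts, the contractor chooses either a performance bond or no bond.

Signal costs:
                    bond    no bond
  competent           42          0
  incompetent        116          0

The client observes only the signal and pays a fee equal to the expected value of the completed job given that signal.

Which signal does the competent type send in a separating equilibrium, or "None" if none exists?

Try competent → bond, incompetent → no bond:
  If types separate, bond earns payment 217 and no bond earns 149.
  Competent: bond gives 217 − 42 = 175; no bond gives 149 − 0 = 149. No deviation. ✓
  Incompetent: no bond gives 149 − 0 = 149; bond gives 217 − 116 = 101. No deviation. ✓
Both hold — the competent type sends bond.

bond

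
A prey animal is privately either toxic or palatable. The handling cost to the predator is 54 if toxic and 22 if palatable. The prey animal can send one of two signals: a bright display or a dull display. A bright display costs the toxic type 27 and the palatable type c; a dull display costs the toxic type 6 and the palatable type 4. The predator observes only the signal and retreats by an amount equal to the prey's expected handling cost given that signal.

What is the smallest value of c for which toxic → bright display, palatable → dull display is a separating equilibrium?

36

Under separation: bright display → toxic (pays 54); dull display → palatable (pays 22).
Toxic: 54 − 27 = 27 ≥ 22 − 6 = 16. Holds regardless of c. ✓
Palatable: 22 − 4 ≥ 54 − c, so c ≥ 54 − 18 = 36.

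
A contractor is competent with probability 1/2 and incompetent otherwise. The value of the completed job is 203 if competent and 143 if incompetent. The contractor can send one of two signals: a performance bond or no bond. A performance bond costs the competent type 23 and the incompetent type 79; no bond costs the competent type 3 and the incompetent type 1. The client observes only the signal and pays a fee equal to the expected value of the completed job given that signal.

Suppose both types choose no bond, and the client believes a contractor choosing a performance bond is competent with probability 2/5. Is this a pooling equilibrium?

At the pooled signal (no bond) the client holds the prior 1/2 and pays 1/2·203 + 1/2·143 = 173. Off-path (bond) belief 2/5 gives 2/5·203 + 3/5·143 = 167.
Competent: no bond gives 173 − 3 = 170; bond gives 167 − 23 = 144. Stays. ✓
Incompetent: no bond gives 173 − 1 = 172; bond gives 167 − 79 = 88. Stays. ✓

Yes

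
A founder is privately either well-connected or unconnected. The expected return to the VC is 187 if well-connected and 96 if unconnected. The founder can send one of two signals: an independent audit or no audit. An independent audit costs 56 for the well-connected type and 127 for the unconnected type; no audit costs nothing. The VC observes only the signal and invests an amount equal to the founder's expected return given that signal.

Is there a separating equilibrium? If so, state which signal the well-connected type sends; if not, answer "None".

Try well-connected → audit, unconnected → no audit:
  Under separation the VC infers type exactly: audit → well-connected (pays 187), no audit → unconnected (pays 96).
  Well-connected: audit gives 187 − 56 = 131; no audit gives 96 − 0 = 96. No deviation. ✓
  Unconnected: no audit gives 96 − 0 = 96; audit gives 187 − 127 = 60. No deviation. ✓
Both hold — the well-connected type sends audit.

audit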